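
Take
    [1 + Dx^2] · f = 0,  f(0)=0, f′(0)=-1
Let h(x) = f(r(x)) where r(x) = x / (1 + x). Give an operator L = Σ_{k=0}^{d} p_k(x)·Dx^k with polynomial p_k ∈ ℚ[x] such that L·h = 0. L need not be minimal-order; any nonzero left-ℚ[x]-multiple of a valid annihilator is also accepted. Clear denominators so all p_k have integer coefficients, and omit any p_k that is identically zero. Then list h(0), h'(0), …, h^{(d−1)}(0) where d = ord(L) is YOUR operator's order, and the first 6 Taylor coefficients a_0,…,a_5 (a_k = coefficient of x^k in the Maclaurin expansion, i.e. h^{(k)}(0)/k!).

f: a_k = 0, -1, 0, 1/6, 0, -1/120, …
Substitute x→r, Dx→(1/r')Dx; clear ⇒ L₀.
L = 1 + (2 + 6·x + 6·x^2 + 2·x^3)·Dx + (1 + 4·x + 6·x^2 + 4·x^3 + x^4)·Dx^2  (order 2).
h: a_k = 0, -1, 1, -5/6, 1/2, -1/120, …
ICs: h(0) = 0, h′(0) = -1.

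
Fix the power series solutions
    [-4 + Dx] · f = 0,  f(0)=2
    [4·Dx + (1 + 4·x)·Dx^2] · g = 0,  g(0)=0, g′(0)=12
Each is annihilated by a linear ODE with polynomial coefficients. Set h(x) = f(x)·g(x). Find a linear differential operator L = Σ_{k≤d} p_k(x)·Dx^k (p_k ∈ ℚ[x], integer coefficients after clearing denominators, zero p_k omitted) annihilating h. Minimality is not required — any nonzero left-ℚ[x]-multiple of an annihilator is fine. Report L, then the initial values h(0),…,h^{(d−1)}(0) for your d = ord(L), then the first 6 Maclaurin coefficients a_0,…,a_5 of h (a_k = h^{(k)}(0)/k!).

f: a_k = 2, 8, 16, 64/3, 64/3, 256/15, …
g: a_k = 0, 12, -24, 64, -192, 3072/5, …
f·g: L₀ = L_f ⊗_s L_g, ord ≤ 1·2.
L = 64·x + (-4 - 32·x)·Dx + (1 + 4·x)·Dx^2  (order 2).
h: a_k = 0, 24, 48, 128, 0, 2304/5, …
ICs: h(0) = 0, h′(0) = 24.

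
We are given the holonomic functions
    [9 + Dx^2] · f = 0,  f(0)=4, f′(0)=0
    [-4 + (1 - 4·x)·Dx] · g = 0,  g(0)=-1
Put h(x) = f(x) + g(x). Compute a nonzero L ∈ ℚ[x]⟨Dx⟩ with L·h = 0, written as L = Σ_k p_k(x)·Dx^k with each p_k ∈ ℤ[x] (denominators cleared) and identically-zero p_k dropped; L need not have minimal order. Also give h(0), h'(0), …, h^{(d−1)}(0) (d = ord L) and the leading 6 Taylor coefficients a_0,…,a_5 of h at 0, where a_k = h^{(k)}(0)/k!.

L = (-3780 + 2592·x - 5184·x^2) + (369 - 2124·x + 3888·x^2 - 5184·x^3)·Dx + (-420 + 288·x - 576·x^2)·Dx^2 + (41 - 236·x + 432·x^2 - 576·x^3)·Dx^3  (order 3).
h: a_k = 3, -4, -34, -64, -485/2, -1024, …
ICs: h(0) = 3, h′(0) = -4, h′′(0) = -68.

f: a_k = 4, 0, -18, 0, 27/2, 0, …
g: a_k = -1, -4, -16, -64, -256, -1024, …
Sum ⇒ L₀ = lclm(L_f,L_g) in ℚ(x)⟨Dx⟩.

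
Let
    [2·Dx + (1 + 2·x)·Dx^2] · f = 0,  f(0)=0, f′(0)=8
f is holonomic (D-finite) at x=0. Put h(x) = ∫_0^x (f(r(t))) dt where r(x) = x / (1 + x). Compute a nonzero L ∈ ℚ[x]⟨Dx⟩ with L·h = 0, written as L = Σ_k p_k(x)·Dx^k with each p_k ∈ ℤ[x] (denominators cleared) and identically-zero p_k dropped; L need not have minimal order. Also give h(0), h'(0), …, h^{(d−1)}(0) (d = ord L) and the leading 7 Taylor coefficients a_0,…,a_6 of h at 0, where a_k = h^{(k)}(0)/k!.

L = (4 + 6·x)·Dx^2 + (1 + 4·x + 3·x^2)·Dx^3  (order 3).
h: a_k = 0, 0, 4, -16/3, 26/3, -16, 484/15, …
ICs: h(0) = 0, h′(0) = 0, h′′(0) = 8.

f: a_k = 0, 8, -8, 32/3, -16, 128/5, -128/3, …
f∘r: x↦r, Dx↦Dx/r' in L_f ⇒ L₀.
Integrate: L := L₀·Dx.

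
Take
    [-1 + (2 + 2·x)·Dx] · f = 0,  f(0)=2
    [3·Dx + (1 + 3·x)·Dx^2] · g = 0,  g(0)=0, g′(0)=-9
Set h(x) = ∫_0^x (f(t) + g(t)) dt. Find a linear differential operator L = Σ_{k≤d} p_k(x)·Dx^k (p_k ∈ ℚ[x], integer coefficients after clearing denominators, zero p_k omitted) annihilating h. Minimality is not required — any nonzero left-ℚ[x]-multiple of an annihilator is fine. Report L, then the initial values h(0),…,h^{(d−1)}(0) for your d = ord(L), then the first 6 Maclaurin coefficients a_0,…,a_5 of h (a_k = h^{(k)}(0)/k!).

f: a_k = 2, 1, -1/4, 1/8, -5/64, 7/128, …
g: a_k = 0, -9, 27/2, -27, 243/4, -729/5, …
f+g: L₀ = lclm(L_f,L_g), ord ≤ 1+2.
h=∫h₀ ⇒ L = L₀·Dx.
L = (27 + 9·x)·Dx^2 + (69 + 126·x + 45·x^2)·Dx^3 + (10 + 46·x + 54·x^2 + 18·x^3)·Dx^4  (order 4).
h: a_k = 0, 2, -4, 53/12, -215/32, 3883/320, …
ICs: h(0) = 0, h′(0) = 2, h′′(0) = -8, h′′′(0) = 53/2.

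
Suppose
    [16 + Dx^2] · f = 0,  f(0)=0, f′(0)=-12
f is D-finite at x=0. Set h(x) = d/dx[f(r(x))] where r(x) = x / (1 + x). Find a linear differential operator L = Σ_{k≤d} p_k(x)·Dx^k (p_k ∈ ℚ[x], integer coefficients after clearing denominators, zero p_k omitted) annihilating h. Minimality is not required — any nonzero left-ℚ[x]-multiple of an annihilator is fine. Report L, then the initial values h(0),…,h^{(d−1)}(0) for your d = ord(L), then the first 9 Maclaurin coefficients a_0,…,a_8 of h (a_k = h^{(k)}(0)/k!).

L = (22 + 12·x + 6·x^2) + (6 + 18·x + 18·x^2 + 6·x^3)·Dx + (1 + 4·x + 6·x^2 + 4·x^3 + x^4)·Dx^2  (order 2).
h: a_k = -12, 24, 60, -336, 772, -1080, 9844/15, 20128/15, -120412/21, …
ICs: h(0) = -12, h′(0) = 24.

f: a_k = 0, -12, 0, 32, 0, -128/5, 0, 1024/105, 0, …
f∘r: x↦r, Dx↦Dx/r' in L_f ⇒ L₀.
Derive L from L₀ (diff closure).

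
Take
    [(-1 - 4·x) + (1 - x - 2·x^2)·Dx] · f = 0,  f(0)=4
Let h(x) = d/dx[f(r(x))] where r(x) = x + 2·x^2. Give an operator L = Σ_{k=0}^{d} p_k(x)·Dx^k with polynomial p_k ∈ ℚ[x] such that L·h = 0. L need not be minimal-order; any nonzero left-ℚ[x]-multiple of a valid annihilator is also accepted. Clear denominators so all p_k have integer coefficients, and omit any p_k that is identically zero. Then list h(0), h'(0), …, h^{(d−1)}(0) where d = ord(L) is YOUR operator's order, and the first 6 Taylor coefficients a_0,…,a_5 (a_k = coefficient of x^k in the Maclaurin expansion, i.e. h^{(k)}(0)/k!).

f: a_k = 4, 4, 12, 20, 44, 84, …
Change of var in L_f (x↦r) gives L₀.
Differentiate: ansatz ord ≤ ord L₀ ⇒ L.
L = (10 + 72·x + 240·x^2 + 544·x^3 + 1344·x^4 + 1920·x^5 + 1280·x^6) + (-1 - 7·x - 12·x^2 + 32·x^3 + 200·x^4 + 384·x^5 + 448·x^6 + 256·x^7)·Dx  (order 1).
h: a_k = 4, 40, 204, 848, 3380, 13368, …
ICs: h(0) = 4.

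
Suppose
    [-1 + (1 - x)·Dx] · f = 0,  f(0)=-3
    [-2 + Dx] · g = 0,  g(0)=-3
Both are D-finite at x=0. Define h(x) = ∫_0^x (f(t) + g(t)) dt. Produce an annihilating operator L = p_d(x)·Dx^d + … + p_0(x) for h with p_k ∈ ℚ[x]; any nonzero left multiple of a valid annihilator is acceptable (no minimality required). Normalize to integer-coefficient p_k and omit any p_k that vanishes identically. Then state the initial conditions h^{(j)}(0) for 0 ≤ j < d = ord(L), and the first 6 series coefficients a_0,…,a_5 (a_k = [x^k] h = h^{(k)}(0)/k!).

f: a_k = -3, -3, -3, -3, -3, -3, …
g: a_k = -3, -6, -6, -4, -2, -4/5, …
h₀=f+g: left-lcm gives L₀, ord ≤ 2.
h=∫₀ˣh₀: take L = L₀·Dx.
L = -4·x·Dx + (-2 + 8·x - 4·x^2)·Dx^2 + (1 - 3·x + 2·x^2)·Dx^3  (order 3).
h: a_k = 0, -6, -9/2, -3, -7/4, -1, …
ICs: h(0) = 0, h′(0) = -6, h′′(0) = -9.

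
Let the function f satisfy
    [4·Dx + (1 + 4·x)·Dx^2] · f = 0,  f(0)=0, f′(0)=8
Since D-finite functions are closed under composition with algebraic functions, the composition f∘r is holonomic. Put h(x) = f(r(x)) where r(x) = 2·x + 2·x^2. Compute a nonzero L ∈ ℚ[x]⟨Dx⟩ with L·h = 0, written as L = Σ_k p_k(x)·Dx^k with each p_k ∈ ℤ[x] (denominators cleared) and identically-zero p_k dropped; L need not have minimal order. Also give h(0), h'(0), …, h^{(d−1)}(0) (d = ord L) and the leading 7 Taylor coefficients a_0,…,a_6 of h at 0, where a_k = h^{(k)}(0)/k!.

L = (6 + 16·x + 16·x^2)·Dx + (1 + 10·x + 24·x^2 + 16·x^3)·Dx^2  (order 2).
h: a_k = 0, 16, -48, 640/3, -1088, 29696/5, -33792, …
ICs: h(0) = 0, h′(0) = 16.

f: a_k = 0, 8, -16, 128/3, -128, 2048/5, -4096/3, …
h₀=f(r): pull back L_f along r ⇒ L₀.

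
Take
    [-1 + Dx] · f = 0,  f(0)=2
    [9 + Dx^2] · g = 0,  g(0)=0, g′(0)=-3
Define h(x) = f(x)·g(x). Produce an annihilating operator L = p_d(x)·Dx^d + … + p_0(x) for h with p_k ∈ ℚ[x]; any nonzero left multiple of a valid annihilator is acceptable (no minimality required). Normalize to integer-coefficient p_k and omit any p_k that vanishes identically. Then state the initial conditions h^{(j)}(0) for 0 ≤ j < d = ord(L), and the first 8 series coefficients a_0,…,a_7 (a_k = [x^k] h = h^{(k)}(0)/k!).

f: a_k = 2, 2, 1, 1/3, 1/12, 1/60, 1/360, 1/2520, …
g: a_k = 0, -3, 0, 9/2, 0, -81/40, 0, 243/560, …
f·g: L₀ = L_f ⊗_s L_g, ord ≤ 1·2.
L = 10 - 2·Dx + Dx^2  (order 2).
h: a_k = 0, -6, -6, 6, 8, 1/5, -13/5, -83/105, …
ICs: h(0) = 0, h′(0) = -6.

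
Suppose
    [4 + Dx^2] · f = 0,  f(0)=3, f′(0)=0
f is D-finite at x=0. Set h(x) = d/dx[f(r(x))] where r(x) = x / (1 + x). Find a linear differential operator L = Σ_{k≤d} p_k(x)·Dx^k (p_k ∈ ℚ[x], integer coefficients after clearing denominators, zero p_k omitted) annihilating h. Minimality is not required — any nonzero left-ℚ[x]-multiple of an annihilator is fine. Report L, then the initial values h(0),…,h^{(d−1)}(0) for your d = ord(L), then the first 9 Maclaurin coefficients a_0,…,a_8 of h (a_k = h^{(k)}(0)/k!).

L = (10 + 12·x + 6·x^2) + (6 + 18·x + 18·x^2 + 6·x^3)·Dx + (1 + 4·x + 6·x^2 + 4·x^3 + x^4)·Dx^2  (order 2).
h: a_k = 0, -12, 36, -64, 80, -308/5, -84/5, 18832/105, -15504/35, …
ICs: h(0) = 0, h′(0) = -12.

f: a_k = 3, 0, -6, 0, 2, 0, -4/15, 0, 2/105, …
Substitute x→r, Dx→(1/r')Dx; clear ⇒ L₀.
Differentiate: ansatz ord ≤ ord L₀ ⇒ L.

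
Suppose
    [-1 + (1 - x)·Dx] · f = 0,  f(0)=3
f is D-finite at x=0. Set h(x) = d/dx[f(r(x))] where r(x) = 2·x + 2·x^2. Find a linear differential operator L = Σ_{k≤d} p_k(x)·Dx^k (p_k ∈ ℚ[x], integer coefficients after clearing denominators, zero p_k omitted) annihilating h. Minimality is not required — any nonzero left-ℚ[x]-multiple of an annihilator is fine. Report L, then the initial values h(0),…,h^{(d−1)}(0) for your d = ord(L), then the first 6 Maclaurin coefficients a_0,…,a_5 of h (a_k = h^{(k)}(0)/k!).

f: a_k = 3, 3, 3, 3, 3, 3, …
L₀ from L_f via x↦r, Dx↦r'^{-1}Dx.
h=h₀': d/dx-closure on L₀ ⇒ L.
L = (6 + 12·x + 12·x^2) + (-1 + 6·x^2 + 4·x^3)·Dx  (order 1).
h: a_k = 6, 36, 144, 528, 1800, 5904, …
ICs: h(0) = 6.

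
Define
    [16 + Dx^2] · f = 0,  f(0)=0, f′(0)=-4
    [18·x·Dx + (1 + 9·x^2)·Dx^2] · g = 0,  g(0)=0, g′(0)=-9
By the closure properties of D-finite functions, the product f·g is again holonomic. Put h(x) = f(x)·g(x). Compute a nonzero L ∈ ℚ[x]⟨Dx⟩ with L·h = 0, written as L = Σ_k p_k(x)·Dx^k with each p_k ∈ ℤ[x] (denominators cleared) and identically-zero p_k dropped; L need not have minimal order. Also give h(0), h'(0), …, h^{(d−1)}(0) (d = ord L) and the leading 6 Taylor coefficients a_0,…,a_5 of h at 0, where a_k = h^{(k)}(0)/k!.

L = (20800 + 494784·x^2 + 2923776·x^4 + 11943936·x^6 + 26873856·x^8) + (19584·x + 342144·x^3 + 2239488·x^5 + 6718464·x^7)·Dx + (1700 + 42732·x^2 + 318816·x^4 + 1492992·x^6 + 3359232·x^8)·Dx^2 + (1224·x + 21384·x^3 + 139968·x^5 + 419904·x^7)·Dx^3 + (25 + 738·x^2 + 8505·x^4 + 46656·x^6 + 104976·x^8)·Dx^4  (order 4).
h: a_k = 0, 0, 36, 0, -204, 0, …
ICs: h(0) = 0, h′(0) = 0, h′′(0) = 72, h′′′(0) = 0.

f: a_k = 0, -4, 0, 32/3, 0, -128/15, …
g: a_k = 0, -9, 0, 27, 0, -729/5, …
Sym-product of L_f,L_g gives L₀ (≤ ord 4).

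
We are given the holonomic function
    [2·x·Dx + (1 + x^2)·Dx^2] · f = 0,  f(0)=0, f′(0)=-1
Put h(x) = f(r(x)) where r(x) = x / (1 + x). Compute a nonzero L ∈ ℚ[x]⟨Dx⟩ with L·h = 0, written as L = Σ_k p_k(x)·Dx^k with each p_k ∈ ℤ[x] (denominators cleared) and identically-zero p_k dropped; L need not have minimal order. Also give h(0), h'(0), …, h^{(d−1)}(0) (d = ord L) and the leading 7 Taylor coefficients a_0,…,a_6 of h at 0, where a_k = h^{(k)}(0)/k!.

L = (2 + 4·x)·Dx + (1 + 2·x + 2·x^2)·Dx^2  (order 2).
h: a_k = 0, -1, 1, -2/3, 0, 4/5, -4/3, …
ICs: h(0) = 0, h′(0) = -1.

f: a_k = 0, -1, 0, 1/3, 0, -1/5, 0, …
L₀ from L_f via x↦r, Dx↦r'^{-1}Dx.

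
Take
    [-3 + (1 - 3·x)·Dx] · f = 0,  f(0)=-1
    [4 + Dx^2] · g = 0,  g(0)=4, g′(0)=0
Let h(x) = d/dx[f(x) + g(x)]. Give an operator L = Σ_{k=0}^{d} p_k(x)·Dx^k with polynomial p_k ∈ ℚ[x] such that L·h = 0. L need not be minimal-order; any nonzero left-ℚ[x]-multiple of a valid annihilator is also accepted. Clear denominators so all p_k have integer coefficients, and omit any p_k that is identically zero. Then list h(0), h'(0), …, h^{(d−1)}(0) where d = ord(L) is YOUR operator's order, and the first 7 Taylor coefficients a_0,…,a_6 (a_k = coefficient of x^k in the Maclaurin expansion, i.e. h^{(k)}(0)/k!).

L = (1344 - 288·x + 432·x^2) + (-116 + 396·x - 216·x^2 + 216·x^3)·Dx + (336 - 72·x + 108·x^2)·Dx^2 + (-29 + 99·x - 54·x^2 + 54·x^3)·Dx^3  (order 3).
h: a_k = -3, -34, -81, -940/3, -1215, -65642/15, -15309, …
ICs: h(0) = -3, h′(0) = -34, h′′(0) = -162.

f: a_k = -1, -3, -9, -27, -81, -243, -729, …
g: a_k = 4, 0, -8, 0, 8/3, 0, -16/45, …
Sum ⇒ L₀ = lclm(L_f,L_g) in ℚ(x)⟨Dx⟩.
h=h₀': d/dx-closure on L₀ ⇒ L.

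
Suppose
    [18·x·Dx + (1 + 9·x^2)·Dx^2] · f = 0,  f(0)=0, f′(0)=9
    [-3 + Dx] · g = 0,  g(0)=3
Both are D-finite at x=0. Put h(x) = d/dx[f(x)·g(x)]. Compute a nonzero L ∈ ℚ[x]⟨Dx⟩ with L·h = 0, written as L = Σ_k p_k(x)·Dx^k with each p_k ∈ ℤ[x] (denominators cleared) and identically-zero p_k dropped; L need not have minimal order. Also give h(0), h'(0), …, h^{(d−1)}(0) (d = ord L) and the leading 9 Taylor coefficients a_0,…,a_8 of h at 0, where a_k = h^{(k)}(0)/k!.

L = (9 + 135·x - 243·x^2 + 243·x^3) + (-54·x + 108·x^2 - 162·x^3)·Dx + (-1 + 3·x - 9·x^2 + 27·x^3)·Dx^2  (order 2).
h: a_k = 27, 162, 243/2, -486, 6561/8, 24057/4, -610173/80, -741393/14, 67965399/896, …
ICs: h(0) = 27, h′(0) = 162.

f: a_k = 0, 9, 0, -27, 0, 729/5, 0, -6561/7, 0, …
g: a_k = 3, 9, 27/2, 27/2, 81/8, 243/40, 243/80, 729/560, 2187/4480, …
f·g: L₀ = L_f ⊗_s L_g, ord ≤ 2·1.
Derive L from L₀ (diff closure).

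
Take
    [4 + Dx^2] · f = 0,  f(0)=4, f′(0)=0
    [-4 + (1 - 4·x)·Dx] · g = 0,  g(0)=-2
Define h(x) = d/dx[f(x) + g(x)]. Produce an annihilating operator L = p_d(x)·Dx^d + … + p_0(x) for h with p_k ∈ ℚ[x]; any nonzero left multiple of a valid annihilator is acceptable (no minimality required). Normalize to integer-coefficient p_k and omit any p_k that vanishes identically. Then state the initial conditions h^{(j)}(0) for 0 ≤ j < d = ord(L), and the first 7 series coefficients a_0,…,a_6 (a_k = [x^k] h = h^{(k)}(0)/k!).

f: a_k = 4, 0, -8, 0, 8/3, 0, -16/45, …
g: a_k = -2, -8, -32, -128, -512, -2048, -8192, …
h₀=f+g: left-lcm gives L₀, ord ≤ 3.
h₀' ⇒ L via d/dx closure of L₀.
L = (1568 - 256·x + 512·x^2) + (-100 + 432·x - 192·x^2 + 256·x^3)·Dx + (392 - 64·x + 128·x^2)·Dx^2 + (-25 + 108·x - 48·x^2 + 64·x^3)·Dx^3  (order 3).
h: a_k = -8, -80, -384, -6112/3, -10240, -737312/15, -229376, …
ICs: h(0) = -8, h′(0) = -80, h′′(0) = -768.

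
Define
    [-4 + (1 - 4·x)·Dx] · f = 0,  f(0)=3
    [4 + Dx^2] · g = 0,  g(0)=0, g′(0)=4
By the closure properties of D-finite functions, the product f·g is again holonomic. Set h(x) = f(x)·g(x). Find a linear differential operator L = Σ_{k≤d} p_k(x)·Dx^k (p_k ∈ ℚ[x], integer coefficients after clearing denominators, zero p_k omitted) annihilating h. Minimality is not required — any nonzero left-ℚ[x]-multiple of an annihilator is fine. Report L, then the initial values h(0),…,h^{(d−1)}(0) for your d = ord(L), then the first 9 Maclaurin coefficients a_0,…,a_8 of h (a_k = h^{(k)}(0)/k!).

L = (-4 + 16·x) + 8·Dx + (-1 + 4·x)·Dx^2  (order 2).
h: a_k = 0, 12, 48, 184, 736, 14728/5, 58912/5, 4948592/105, 19794368/105, …
ICs: h(0) = 0, h′(0) = 12.

f: a_k = 3, 12, 48, 192, 768, 3072, 12288, 49152, 196608, …
g: a_k = 0, 4, 0, -8/3, 0, 8/15, 0, -16/315, 0, …
Sym-product of L_f,L_g gives L₀ (≤ ord 2).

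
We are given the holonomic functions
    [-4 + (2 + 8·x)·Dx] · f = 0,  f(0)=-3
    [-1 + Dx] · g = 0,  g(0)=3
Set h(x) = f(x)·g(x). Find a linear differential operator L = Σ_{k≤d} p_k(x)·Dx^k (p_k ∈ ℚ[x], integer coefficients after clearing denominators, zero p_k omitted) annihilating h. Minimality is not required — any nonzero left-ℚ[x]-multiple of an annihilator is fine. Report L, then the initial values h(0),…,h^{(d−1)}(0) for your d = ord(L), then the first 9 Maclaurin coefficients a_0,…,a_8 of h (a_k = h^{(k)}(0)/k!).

f: a_k = -3, -6, 6, -12, 30, -84, 252, -792, 2574, …
g: a_k = 3, 3, 3/2, 1/2, 1/8, 1/40, 1/240, 1/1680, 1/13440, …
Sym-product of L_f,L_g gives L₀ (≤ ord 1).
L = (-3 - 4·x) + (1 + 4·x)·Dx  (order 1).
h: a_k = -9, -27, -9/2, -57/2, 477/8, -7113/40, 43487/80, -970131/560, 25470911/4480, …
ICs: h(0) = -9.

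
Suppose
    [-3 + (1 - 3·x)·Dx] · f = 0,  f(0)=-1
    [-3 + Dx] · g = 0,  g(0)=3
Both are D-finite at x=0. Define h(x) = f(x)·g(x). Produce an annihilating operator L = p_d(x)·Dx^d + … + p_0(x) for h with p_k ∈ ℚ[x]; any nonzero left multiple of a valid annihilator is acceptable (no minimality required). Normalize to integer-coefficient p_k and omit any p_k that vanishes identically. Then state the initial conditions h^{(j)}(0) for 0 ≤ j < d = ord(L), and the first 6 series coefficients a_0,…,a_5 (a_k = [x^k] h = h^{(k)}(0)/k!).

f: a_k = -1, -3, -9, -27, -81, -243, …
g: a_k = 3, 9, 27/2, 27/2, 81/8, 243/40, …
Product ⇒ symmetric product L₀, ord ≤ 1.
L = (6 - 9·x) + (-1 + 3·x)·Dx  (order 1).
h: a_k = -3, -18, -135/2, -216, -5265/8, -39609/20, …
ICs: h(0) = -3.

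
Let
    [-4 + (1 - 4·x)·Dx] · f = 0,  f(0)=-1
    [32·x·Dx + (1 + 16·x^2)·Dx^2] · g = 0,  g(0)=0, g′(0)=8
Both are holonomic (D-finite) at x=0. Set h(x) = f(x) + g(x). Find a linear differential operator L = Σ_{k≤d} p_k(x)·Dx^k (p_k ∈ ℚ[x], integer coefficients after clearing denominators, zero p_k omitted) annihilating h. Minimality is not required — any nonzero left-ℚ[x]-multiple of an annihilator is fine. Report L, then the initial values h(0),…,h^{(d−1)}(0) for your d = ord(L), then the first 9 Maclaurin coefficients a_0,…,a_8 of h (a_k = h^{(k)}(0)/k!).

f: a_k = -1, -4, -16, -64, -256, -1024, -4096, -16384, -65536, …
g: a_k = 0, 8, 0, -128/3, 0, 2048/5, 0, -32768/7, 0, …
L₀ := lclm(L_f,L_g); ord L₀ ≤ 1+2.
L = (-32 + 512·x + 1536·x^2)·Dx + (16 - 32·x + 256·x^2 + 1536·x^3)·Dx^2 + (-1 + 256·x^4)·Dx^3  (order 3).
h: a_k = -1, 4, -16, -320/3, -256, -3072/5, -4096, -147456/7, -65536, …
ICs: h(0) = -1, h′(0) = 4, h′′(0) = -32.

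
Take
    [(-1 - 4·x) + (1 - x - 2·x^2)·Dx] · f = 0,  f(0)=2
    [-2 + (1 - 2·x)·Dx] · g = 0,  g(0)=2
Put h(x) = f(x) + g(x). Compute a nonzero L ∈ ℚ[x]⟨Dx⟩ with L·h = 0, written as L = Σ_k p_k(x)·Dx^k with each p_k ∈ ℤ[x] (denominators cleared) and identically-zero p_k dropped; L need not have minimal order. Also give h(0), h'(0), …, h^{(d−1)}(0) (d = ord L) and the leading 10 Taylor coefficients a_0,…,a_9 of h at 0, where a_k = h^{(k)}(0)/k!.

f: a_k = 2, 2, 6, 10, 22, 42, 86, 170, 342, 682, …
g: a_k = 2, 4, 8, 16, 32, 64, 128, 256, 512, 1024, …
L₀ := lclm(L_f,L_g); ord L₀ ≤ 1+1.
L = -4 + (-2 - 8·x)·Dx + (1 - x - 2·x^2)·Dx^2  (order 2).
h: a_k = 4, 6, 14, 26, 54, 106, 214, 426, 854, 1706, …
ICs: h(0) = 4, h′(0) = 6.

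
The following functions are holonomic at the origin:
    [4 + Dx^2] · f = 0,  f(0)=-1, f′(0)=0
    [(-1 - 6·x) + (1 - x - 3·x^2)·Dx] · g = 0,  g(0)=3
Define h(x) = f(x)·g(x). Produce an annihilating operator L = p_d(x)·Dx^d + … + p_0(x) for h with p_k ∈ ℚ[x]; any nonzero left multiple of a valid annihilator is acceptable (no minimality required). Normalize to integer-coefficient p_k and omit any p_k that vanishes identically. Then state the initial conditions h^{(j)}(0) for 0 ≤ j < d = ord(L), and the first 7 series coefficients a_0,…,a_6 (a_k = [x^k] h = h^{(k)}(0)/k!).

L = (2 + 4·x + 12·x^2) + (2 + 12·x)·Dx + (-1 + x + 3·x^2)·Dx^2  (order 2).
h: a_k = -3, -3, -6, -15, -35, -80, -2771/15, …
ICs: h(0) = -3, h′(0) = -3.

f: a_k = -1, 0, 2, 0, -2/3, 0, 4/45, …
g: a_k = 3, 3, 12, 21, 57, 120, 291, …
f·g: L₀ = L_f ⊗_s L_g, ord ≤ 2·1.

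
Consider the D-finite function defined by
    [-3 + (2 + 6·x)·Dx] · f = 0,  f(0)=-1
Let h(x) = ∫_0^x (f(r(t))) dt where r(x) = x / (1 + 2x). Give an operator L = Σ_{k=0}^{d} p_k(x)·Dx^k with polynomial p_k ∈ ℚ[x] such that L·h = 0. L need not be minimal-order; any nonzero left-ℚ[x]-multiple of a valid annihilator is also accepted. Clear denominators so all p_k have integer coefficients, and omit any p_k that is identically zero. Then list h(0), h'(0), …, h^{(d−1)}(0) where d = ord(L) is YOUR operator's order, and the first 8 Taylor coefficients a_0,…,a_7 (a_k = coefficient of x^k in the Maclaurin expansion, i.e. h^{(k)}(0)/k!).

L = -3·Dx + (2 + 14·x + 20·x^2)·Dx^2  (order 2).
h: a_k = 0, -1, -3/4, 11/8, -195/64, 993/128, -11303/512, 492501/7168, …
ICs: h(0) = 0, h′(0) = -1.

f: a_k = -1, -3/2, 9/8, -27/16, 405/128, -1701/256, 15309/1024, -72171/2048, …
Substitute x→r, Dx→(1/r')Dx; clear ⇒ L₀.
h=∫h₀ ⇒ L = L₀·Dx.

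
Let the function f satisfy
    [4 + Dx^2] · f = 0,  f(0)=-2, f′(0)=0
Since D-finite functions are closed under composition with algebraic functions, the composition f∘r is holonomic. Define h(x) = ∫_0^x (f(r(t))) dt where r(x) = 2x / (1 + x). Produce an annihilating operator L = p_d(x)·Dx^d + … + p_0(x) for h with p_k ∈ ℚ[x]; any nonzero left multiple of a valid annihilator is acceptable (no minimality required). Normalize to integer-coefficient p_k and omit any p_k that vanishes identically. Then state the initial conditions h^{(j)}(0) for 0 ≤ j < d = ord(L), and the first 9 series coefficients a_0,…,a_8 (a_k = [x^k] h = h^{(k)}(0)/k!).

L = 16·Dx + (2 + 6·x + 6·x^2 + 2·x^3)·Dx^2 + (1 + 4·x + 6·x^2 + 4·x^3 + x^4)·Dx^3  (order 3).
h: a_k = 0, -2, 0, 16/3, -8, 16/3, 32/9, -784/45, 164/5, …
ICs: h(0) = 0, h′(0) = -2, h′′(0) = 0.

f: a_k = -2, 0, 4, 0, -4/3, 0, 8/45, 0, -4/315, …
f∘r: x↦r, Dx↦Dx/r' in L_f ⇒ L₀.
∫: right-multiply L₀ by Dx.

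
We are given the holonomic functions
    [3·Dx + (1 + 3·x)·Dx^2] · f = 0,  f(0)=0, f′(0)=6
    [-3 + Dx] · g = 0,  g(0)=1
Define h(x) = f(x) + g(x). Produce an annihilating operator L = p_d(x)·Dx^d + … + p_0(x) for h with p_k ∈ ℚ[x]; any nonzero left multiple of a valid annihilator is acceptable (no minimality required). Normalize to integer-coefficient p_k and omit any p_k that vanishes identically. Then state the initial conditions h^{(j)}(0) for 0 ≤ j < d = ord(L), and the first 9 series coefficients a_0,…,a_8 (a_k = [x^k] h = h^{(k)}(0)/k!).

f: a_k = 0, 6, -9, 18, -81/2, 486/5, -243, 4374/7, -6561/4, …
g: a_k = 1, 3, 9/2, 9/2, 27/8, 81/40, 81/80, 243/560, 729/4480, …
h₀=f+g: left-lcm gives L₀, ord ≤ 3.
L = (-27 - 27·x)·Dx + (3 - 18·x - 27·x^2)·Dx^2 + (2 + 9·x + 9·x^2)·Dx^3  (order 3).
h: a_k = 1, 9, -9/2, 45/2, -297/8, 3969/40, -19359/80, 350163/560, -7347591/4480, …
ICs: h(0) = 1, h′(0) = 9, h′′(0) = -9.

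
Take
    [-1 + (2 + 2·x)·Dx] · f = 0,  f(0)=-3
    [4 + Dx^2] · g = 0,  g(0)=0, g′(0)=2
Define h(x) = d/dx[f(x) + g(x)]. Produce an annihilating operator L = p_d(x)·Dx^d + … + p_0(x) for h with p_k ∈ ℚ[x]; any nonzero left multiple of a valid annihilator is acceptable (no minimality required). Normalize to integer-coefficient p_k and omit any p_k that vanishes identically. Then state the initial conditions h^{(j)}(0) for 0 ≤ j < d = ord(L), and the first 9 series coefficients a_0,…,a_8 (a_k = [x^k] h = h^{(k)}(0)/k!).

L = (-124 - 128·x - 64·x^2) + (-152 - 408·x - 384·x^2 - 128·x^3)·Dx + (-31 - 32·x - 16·x^2)·Dx^2 + (-38 - 102·x - 96·x^2 - 32·x^3)·Dx^3  (order 3).
h: a_k = 1/2, 3/4, -73/16, 15/32, 709/768, 189/512, -47569/92160, 1287/4096, -5818931/20643840, …
ICs: h(0) = 1/2, h′(0) = 3/4, h′′(0) = -73/8.

f: a_k = -3, -3/2, 3/8, -3/16, 15/128, -21/256, 63/1024, -99/2048, 1287/32768, …
g: a_k = 0, 2, 0, -4/3, 0, 4/15, 0, -8/315, 0, …
Weyl lclm of L_f,L_g ⇒ L₀ (ord ≤ 3).
h₀' ⇒ L via d/dx closure of L₀.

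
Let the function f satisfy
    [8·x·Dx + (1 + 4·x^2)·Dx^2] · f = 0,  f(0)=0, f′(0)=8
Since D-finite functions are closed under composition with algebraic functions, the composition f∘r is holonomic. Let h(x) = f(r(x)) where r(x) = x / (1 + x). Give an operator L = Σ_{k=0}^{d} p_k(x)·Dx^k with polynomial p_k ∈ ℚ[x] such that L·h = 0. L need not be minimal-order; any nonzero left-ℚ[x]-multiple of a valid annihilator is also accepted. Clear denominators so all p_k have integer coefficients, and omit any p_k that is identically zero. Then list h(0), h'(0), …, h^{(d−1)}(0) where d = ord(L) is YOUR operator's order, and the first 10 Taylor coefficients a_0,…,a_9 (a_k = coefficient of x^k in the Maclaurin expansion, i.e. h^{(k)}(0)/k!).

L = (2 + 10·x)·Dx + (1 + 2·x + 5·x^2)·Dx^2  (order 2).
h: a_k = 0, 8, -8, -8/3, 24, -152/5, -88/3, 1112/7, -168, -2872/9, …
ICs: h(0) = 0, h′(0) = 8.

f: a_k = 0, 8, 0, -32/3, 0, 128/5, 0, -512/7, 0, 2048/9, …
Substitute x→r, Dx→(1/r')Dx; clear ⇒ L₀.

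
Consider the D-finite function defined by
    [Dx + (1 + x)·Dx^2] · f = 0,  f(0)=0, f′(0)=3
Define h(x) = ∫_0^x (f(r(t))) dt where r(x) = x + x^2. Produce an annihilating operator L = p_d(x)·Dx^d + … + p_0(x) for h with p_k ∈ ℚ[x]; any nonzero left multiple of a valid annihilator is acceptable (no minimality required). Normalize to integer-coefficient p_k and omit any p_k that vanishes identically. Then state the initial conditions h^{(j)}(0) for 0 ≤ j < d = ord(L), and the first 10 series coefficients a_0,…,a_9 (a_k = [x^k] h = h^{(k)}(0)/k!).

f: a_k = 0, 3, -3/2, 1, -3/4, 3/5, -1/2, 3/7, -3/8, 1/3, …
h₀=f(r): pull back L_f along r ⇒ L₀.
h=∫h₀ ⇒ L = L₀·Dx.
L = (-1 + 2·x + 2·x^2)·Dx^2 + (1 + 3·x + 3·x^2 + 2·x^3)·Dx^3  (order 3).
h: a_k = 0, 0, 3/2, 1/2, -1/2, 3/20, 1/10, -1/7, 3/56, 1/24, …
ICs: h(0) = 0, h′(0) = 0, h′′(0) = 3.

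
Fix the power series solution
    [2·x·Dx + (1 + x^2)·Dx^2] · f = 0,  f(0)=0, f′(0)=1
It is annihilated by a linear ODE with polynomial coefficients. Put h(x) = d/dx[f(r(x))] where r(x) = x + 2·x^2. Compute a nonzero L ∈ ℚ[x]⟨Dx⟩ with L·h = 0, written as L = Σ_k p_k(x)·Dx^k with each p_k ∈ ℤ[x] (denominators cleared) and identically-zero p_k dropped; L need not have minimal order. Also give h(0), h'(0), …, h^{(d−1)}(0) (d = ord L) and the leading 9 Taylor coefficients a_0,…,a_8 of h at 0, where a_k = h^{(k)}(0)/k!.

L = (-4 + 2·x + 16·x^2 + 48·x^3 + 48·x^4) + (1 + 4·x + x^2 + 8·x^3 + 20·x^4 + 16·x^5)·Dx  (order 1).
h: a_k = 1, 4, -1, -8, -19, -4, 55, 112, 37, …
ICs: h(0) = 1.

f: a_k = 0, 1, 0, -1/3, 0, 1/5, 0, -1/7, 0, …
L₀ from L_f via x↦r, Dx↦r'^{-1}Dx.
Differentiate: ansatz ord ≤ ord L₀ ⇒ L.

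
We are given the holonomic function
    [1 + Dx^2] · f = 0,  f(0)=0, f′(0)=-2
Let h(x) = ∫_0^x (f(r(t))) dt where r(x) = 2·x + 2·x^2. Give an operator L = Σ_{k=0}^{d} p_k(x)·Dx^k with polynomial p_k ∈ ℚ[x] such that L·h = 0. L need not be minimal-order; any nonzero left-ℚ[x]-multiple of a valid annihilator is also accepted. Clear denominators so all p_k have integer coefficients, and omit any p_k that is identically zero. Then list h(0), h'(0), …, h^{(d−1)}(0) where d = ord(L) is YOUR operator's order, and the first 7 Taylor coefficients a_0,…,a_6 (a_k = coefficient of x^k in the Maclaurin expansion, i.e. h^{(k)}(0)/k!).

L = (4 + 24·x + 48·x^2 + 32·x^3)·Dx - 2·Dx^2 + (1 + 2·x)·Dx^3  (order 3).
h: a_k = 0, 0, -2, -4/3, 2/3, 8/5, 56/45, …
ICs: h(0) = 0, h′(0) = 0, h′′(0) = -4.

f: a_k = 0, -2, 0, 1/3, 0, -1/60, 0, …
f∘r: x↦r, Dx↦Dx/r' in L_f ⇒ L₀.
Integrate: L := L₀·Dx.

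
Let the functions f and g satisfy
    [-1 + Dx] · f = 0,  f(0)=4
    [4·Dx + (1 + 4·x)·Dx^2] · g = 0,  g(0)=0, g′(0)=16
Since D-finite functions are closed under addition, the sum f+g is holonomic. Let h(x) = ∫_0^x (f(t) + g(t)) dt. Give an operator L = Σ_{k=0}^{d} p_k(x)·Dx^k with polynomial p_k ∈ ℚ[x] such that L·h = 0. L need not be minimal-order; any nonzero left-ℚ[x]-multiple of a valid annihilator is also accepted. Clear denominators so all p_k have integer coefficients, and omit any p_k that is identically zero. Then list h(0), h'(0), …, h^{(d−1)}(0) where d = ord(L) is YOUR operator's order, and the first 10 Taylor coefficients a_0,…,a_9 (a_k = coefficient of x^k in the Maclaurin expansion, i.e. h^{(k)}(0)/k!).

L = (-36 - 16·x)·Dx^2 + (31 - 8·x - 16·x^2)·Dx^3 + (5 + 24·x + 16·x^2)·Dx^4  (order 4).
h: a_k = 0, 4, 10, -10, 43/2, -307/6, 24577/180, -70217/180, 11796481/10080, -330301439/90720, …
ICs: h(0) = 0, h′(0) = 4, h′′(0) = 20, h′′′(0) = -60.

f: a_k = 4, 4, 2, 2/3, 1/6, 1/30, 1/180, 1/1260, 1/10080, 1/90720, …
g: a_k = 0, 16, -32, 256/3, -256, 4096/5, -8192/3, 65536/7, -32768, 1048576/9, …
h₀=f+g: left-lcm gives L₀, ord ≤ 3.
h=∫₀ˣh₀: take L = L₀·Dx.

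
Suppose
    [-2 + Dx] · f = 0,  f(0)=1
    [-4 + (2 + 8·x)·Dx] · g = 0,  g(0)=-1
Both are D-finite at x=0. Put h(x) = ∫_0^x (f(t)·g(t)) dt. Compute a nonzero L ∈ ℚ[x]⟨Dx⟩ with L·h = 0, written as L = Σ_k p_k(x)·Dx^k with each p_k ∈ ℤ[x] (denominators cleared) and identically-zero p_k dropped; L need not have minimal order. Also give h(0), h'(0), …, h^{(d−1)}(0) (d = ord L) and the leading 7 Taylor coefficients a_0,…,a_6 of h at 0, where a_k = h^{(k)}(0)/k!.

L = (-4 - 8·x)·Dx + (1 + 4·x)·Dx^2  (order 2).
h: a_k = 0, -1, -2, -4/3, -4/3, 8/15, -112/45, …
ICs: h(0) = 0, h′(0) = -1.

f: a_k = 1, 2, 2, 4/3, 2/3, 4/15, 4/45, …
g: a_k = -1, -2, 2, -4, 10, -28, 84, …
L₀ := L_f ⊗_s L_g (sym. prod.), ord ≤ 1.
∫: right-multiply L₀ by Dx.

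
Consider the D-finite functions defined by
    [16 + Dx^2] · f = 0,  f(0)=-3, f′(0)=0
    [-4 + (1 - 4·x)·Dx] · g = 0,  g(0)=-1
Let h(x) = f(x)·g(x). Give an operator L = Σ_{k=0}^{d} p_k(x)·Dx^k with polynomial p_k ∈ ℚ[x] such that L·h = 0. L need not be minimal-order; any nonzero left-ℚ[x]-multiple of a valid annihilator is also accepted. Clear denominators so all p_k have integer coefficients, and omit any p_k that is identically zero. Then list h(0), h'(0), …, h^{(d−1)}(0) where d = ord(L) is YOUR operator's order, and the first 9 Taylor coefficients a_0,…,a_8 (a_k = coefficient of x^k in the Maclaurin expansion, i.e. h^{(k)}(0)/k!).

f: a_k = -3, 0, 24, 0, -32, 0, 256/15, 0, -512/105, …
g: a_k = -1, -4, -16, -64, -256, -1024, -4096, -16384, -65536, …
Sym-product of L_f,L_g gives L₀ (≤ ord 2).
L = (-16 + 64·x) + 8·Dx + (-1 + 4·x)·Dx^2  (order 2).
h: a_k = 3, 12, 24, 96, 416, 1664, 99584/15, 398336/15, 2230784/21, …
ICs: h(0) = 3, h′(0) = 12.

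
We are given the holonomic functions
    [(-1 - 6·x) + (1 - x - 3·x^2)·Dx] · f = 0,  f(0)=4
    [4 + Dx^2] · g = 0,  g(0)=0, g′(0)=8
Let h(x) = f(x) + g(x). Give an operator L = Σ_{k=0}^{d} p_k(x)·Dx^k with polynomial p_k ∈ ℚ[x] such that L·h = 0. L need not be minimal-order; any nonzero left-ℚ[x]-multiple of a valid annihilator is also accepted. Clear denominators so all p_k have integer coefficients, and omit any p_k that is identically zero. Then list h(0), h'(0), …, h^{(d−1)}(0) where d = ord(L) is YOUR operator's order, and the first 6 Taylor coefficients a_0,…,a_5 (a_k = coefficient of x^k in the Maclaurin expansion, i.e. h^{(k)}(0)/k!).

L = (92 + 608·x + 512·x^2 + 1104·x^3 + 360·x^4 + 432·x^5) + (-24 + 4·x + 24·x^2 + 80·x^3 + 180·x^4 + 216·x^5 + 216·x^6)·Dx + (23 + 152·x + 128·x^2 + 276·x^3 + 90·x^4 + 108·x^5)·Dx^2 + (-6 + x + 6·x^2 + 20·x^3 + 45·x^4 + 54·x^5 + 54·x^6)·Dx^3  (order 3).
h: a_k = 4, 12, 16, 68/3, 76, 2416/15, …
ICs: h(0) = 4, h′(0) = 12, h′′(0) = 32.

f: a_k = 4, 4, 16, 28, 76, 160, …
g: a_k = 0, 8, 0, -16/3, 0, 16/15, …
f+g: L₀ = lclm(L_f,L_g), ord ≤ 1+2.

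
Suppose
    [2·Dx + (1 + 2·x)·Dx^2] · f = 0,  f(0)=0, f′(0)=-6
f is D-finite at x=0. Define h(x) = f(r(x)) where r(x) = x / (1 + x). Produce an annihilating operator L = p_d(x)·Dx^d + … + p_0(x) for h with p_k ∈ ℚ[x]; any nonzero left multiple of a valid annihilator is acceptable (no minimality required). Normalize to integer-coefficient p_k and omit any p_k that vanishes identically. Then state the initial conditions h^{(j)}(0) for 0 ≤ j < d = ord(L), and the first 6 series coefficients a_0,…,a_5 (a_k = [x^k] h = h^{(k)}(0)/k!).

L = (4 + 6·x)·Dx + (1 + 4·x + 3·x^2)·Dx^2  (order 2).
h: a_k = 0, -6, 12, -26, 60, -726/5, …
ICs: h(0) = 0, h′(0) = -6.

f: a_k = 0, -6, 6, -8, 12, -96/5, …
Change of var in L_f (x↦r) gives L₀.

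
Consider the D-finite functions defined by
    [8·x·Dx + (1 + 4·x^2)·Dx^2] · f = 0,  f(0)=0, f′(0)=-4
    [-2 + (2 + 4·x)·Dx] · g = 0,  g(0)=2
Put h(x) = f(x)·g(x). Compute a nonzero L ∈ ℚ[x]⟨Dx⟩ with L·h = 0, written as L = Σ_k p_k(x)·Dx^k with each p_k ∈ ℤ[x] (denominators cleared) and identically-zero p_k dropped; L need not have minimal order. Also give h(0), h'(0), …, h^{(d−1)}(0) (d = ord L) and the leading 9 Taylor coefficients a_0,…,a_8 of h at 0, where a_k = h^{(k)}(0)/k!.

f: a_k = 0, -4, 0, 16/3, 0, -64/5, 0, 256/7, 0, …
g: a_k = 2, 2, -1, 1, -5/4, 7/4, -21/8, 33/8, -429/64, …
h₀=f·g: eliminate ⇒ L₀, order ≤ 2·1.
L = (3 - 8·x - 4·x^2) + (-2 + 4·x + 24·x^2 + 16·x^3)·Dx + (1 + 4·x + 8·x^2 + 16·x^3 + 16·x^4)·Dx^2  (order 2).
h: a_k = 0, -8, -8, 44/3, 20/3, -389/15, -409/15, 18853/210, 11167/210, …
ICs: h(0) = 0, h′(0) = -8.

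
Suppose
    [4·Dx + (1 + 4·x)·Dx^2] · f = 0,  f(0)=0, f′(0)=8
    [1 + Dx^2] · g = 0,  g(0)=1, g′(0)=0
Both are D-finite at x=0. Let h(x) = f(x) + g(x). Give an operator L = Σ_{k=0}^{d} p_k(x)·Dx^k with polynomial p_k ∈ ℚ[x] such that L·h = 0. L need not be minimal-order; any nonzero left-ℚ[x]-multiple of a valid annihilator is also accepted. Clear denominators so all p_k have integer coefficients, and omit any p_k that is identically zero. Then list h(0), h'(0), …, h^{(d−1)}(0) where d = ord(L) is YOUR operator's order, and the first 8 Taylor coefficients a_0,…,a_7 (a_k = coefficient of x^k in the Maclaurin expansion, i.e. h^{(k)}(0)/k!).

L = (388 + 32·x + 64·x^2)·Dx + (33 + 140·x + 48·x^2 + 64·x^3)·Dx^2 + (388 + 32·x + 64·x^2)·Dx^3 + (33 + 140·x + 48·x^2 + 64·x^3)·Dx^4  (order 4).
h: a_k = 1, 8, -33/2, 128/3, -3071/24, 2048/5, -983041/720, 32768/7, …
ICs: h(0) = 1, h′(0) = 8, h′′(0) = -33, h′′′(0) = 256.

f: a_k = 0, 8, -16, 128/3, -128, 2048/5, -4096/3, 32768/7, …
g: a_k = 1, 0, -1/2, 0, 1/24, 0, -1/720, 0, …
h₀=f+g: left-lcm gives L₀, ord ≤ 4.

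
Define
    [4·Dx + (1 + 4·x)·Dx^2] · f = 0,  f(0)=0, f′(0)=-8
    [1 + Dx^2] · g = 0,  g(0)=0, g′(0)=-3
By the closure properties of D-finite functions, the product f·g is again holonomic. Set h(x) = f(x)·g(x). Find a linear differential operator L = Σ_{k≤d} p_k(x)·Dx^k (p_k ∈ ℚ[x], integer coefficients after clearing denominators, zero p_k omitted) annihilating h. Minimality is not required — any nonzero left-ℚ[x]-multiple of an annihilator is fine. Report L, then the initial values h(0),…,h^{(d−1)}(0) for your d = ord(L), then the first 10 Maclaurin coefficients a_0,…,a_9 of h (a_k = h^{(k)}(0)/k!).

f: a_k = 0, -8, 16, -128/3, 128, -2048/5, 4096/3, -32768/7, 16384, -524288/9, …
g: a_k = 0, -3, 0, 1/2, 0, -1/40, 0, 1/1680, 0, -1/120960, …
f·g: L₀ = L_f ⊗_s L_g, ord ≤ 2·2.
L = (-147 - 144·x - 224·x^2 + 256·x^3 + 256·x^4) + (-56 - 160·x + 384·x^2 + 512·x^3)·Dx + (-150 - 160·x - 192·x^2 + 512·x^3 + 512·x^4)·Dx^2 + (-56 - 160·x + 384·x^2 + 512·x^3)·Dx^3 + (-3 - 16·x + 32·x^2 + 256·x^3 + 256·x^4)·Dx^4  (order 4).
h: a_k = 0, 0, 24, -48, 124, -376, 3623/3, -20162/5, 581267/42, -1017923/21, …
ICs: h(0) = 0, h′(0) = 0, h′′(0) = 48, h′′′(0) = -288.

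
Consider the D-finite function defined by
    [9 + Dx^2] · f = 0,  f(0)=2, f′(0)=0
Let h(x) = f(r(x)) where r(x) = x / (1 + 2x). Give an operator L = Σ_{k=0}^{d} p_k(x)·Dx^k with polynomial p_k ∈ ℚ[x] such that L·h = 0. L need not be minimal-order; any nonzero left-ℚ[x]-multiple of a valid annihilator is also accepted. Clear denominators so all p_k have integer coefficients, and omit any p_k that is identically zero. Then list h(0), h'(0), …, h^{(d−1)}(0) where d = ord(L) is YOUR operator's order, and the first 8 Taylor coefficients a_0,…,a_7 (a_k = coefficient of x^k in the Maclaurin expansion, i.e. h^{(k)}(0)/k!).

L = 9 + (4 + 24·x + 48·x^2 + 32·x^3)·Dx + (1 + 8·x + 24·x^2 + 32·x^3 + 16·x^4)·Dx^2  (order 2).
h: a_k = 2, 0, -9, 36, -405/4, 234, -18081/40, 6723/10, …
ICs: h(0) = 2, h′(0) = 0.

f: a_k = 2, 0, -9, 0, 27/4, 0, -81/40, 0, …
h₀=f(r): pull back L_f along r ⇒ L₀.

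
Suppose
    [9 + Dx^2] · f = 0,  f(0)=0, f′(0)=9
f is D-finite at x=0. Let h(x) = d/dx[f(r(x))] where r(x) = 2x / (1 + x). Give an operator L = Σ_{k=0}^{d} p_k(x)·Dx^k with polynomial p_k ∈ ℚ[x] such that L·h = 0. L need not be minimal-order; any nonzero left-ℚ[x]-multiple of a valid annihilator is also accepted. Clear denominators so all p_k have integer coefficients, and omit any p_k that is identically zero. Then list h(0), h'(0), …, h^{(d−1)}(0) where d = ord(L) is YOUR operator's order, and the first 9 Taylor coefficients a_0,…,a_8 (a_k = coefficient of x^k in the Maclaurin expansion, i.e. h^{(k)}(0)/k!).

L = (42 + 12·x + 6·x^2) + (6 + 18·x + 18·x^2 + 6·x^3)·Dx + (1 + 4·x + 6·x^2 + 4·x^3 + x^4)·Dx^2  (order 2).
h: a_k = 18, -36, -270, 1224, -2178, 540, 40158/5, -135504/5, 379242/7, …
ICs: h(0) = 18, h′(0) = -36.

f: a_k = 0, 9, 0, -27/2, 0, 243/40, 0, -729/560, 0, …
h₀=f(r): pull back L_f along r ⇒ L₀.
Derive L from L₀ (diff closure).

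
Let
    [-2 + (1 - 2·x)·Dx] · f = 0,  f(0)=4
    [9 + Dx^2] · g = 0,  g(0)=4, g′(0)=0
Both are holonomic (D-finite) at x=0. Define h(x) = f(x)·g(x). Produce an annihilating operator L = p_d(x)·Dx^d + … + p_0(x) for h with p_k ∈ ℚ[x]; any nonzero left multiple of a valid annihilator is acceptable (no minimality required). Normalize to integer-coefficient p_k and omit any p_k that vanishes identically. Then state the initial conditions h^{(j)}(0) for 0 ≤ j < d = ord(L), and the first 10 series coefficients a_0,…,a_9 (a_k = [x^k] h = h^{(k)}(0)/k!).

L = (-9 + 18·x) + 4·Dx + (-1 + 2·x)·Dx^2  (order 2).
h: a_k = 16, 32, -8, -16, 22, 44, 359/5, 718/5, 16229/56, 16229/28, …
ICs: h(0) = 16, h′(0) = 32.

f: a_k = 4, 8, 16, 32, 64, 128, 256, 512, 1024, 2048, …
g: a_k = 4, 0, -18, 0, 27/2, 0, -81/20, 0, 729/1120, 0, …
h₀=f·g: eliminate ⇒ L₀, order ≤ 1·2.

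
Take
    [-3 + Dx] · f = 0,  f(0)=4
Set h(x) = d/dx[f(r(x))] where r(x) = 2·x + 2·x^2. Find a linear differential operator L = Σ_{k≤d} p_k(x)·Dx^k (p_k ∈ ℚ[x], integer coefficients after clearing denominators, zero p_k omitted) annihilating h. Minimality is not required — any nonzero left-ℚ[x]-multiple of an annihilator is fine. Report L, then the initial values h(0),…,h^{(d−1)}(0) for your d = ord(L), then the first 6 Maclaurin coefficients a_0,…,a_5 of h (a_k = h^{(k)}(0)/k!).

L = (8 + 24·x + 24·x^2) + (-1 - 2·x)·Dx  (order 1).
h: a_k = 24, 192, 864, 2880, 7776, 89856/5, …
ICs: h(0) = 24.

f: a_k = 4, 12, 18, 18, 27/2, 81/10, …
Change of var in L_f (x↦r) gives L₀.
h=h₀': d/dx-closure on L₀ ⇒ L.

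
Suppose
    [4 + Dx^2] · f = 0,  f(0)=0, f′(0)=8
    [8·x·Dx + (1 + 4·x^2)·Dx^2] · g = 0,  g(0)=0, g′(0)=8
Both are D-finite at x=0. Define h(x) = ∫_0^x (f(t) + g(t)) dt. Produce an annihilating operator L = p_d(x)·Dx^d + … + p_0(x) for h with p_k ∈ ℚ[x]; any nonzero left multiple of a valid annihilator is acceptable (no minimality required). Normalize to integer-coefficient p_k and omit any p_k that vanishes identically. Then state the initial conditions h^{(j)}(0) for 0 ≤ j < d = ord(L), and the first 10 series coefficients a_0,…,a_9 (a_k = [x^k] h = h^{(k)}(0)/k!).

L = (-352·x + 1792·x^3 + 512·x^5)·Dx^2 + (-4 + 112·x^2 + 576·x^4 + 256·x^6)·Dx^3 + (-88·x + 448·x^3 + 128·x^5)·Dx^4 + (-1 + 28·x^2 + 144·x^4 + 64·x^6)·Dx^5  (order 5).
h: a_k = 0, 0, 8, 0, -4, 0, 40/9, 0, -412/45, 0, …
ICs: h(0) = 0, h′(0) = 0, h′′(0) = 16, h′′′(0) = 0, h′′′′(0) = -96.

f: a_k = 0, 8, 0, -16/3, 0, 16/15, 0, -32/315, 0, 16/2835, …
g: a_k = 0, 8, 0, -32/3, 0, 128/5, 0, -512/7, 0, 2048/9, …
h₀=f+g: left-lcm gives L₀, ord ≤ 4.
Integrate: L := L₀·Dx.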